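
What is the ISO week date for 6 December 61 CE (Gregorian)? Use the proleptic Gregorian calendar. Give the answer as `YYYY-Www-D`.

The weekday is Tuesday (ISO weekday 2).
That Tuesday belongs to ISO week 49 of ISO year 61.

0061-W49-2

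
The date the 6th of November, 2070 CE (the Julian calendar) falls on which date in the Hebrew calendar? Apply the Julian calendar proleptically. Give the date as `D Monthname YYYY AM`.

16 Kislev 5831 AM

The source date corresponds to 19 November 2070 in the Gregorian calendar (JDN 2477435).
That day falls on 16 Kislev 5831 AM in the Hebrew calendar.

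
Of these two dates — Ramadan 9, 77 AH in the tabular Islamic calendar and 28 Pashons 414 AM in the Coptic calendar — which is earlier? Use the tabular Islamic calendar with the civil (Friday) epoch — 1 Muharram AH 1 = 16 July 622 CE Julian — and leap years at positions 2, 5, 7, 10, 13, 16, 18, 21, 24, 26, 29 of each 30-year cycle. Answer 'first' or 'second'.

The two dates have Julian Day Numbers 1975616 and 1976145 respectively.
Since 1975616 < 1976145, the first date comes first.

first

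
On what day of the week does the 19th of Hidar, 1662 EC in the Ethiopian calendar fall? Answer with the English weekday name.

Monday

Equivalently 25 November 1669 Gregorian, JDN 2330979.
2330979 ≡ 0 (mod 7); counting from Monday = 0 gives Monday.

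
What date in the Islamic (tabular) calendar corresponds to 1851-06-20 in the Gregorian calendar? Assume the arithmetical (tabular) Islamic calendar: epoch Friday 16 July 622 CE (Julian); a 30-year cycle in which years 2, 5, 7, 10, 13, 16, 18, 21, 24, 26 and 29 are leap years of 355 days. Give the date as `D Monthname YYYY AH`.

20 Sha'ban 1267 AH

Julian Day Number of the source date = 2397294.
Converting JDN 2397294 to the tabular Islamic calendar gives 20 Sha'ban 1267 AH.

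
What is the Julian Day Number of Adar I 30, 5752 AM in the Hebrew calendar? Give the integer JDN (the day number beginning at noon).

Equivalently 5 March 1992 (Gregorian).
JDN 2451545 is 1 January 2000 CE (Gregorian); the target day is −2858 days from there, so JDN = 2448687.

2448687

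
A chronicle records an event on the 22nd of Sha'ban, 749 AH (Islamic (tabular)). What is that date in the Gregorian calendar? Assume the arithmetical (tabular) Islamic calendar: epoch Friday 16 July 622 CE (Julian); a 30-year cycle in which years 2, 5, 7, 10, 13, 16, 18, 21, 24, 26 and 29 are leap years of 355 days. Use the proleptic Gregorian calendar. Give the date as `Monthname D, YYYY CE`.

November 23, 1348 CE

Julian Day Number of the source date = 2213734.
Converting JDN 2213734 to the Gregorian calendar gives 23 November 1348 CE.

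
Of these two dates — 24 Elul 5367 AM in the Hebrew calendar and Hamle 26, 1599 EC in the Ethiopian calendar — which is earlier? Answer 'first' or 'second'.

Converting both to JDN: 2308263 vs 2308215; the smaller is the second.

second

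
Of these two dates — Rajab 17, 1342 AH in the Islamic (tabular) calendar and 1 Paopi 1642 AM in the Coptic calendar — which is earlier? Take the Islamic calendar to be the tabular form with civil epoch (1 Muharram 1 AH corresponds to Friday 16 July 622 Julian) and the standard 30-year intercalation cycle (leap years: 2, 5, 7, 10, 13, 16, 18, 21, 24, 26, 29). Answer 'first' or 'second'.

first

Converting both to JDN: 2423839 vs 2424435; the smaller is the first.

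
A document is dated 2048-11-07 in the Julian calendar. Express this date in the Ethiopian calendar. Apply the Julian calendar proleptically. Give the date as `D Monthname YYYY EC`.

Julian Day Number of the source date = 2469401.
Converting JDN 2469401 to the Ethiopian calendar gives 11 Hidar 2041 EC.

11 Hidar 2041 EC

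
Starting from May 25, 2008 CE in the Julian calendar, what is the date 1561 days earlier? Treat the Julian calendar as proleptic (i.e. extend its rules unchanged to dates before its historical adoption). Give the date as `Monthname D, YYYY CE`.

February 15, 2004 CE

JDN of May 25, 2008 CE = 2454625.
2454625 − 1561 = 2453064.
JDN 2453064 in the Julian calendar is February 15, 2004 CE.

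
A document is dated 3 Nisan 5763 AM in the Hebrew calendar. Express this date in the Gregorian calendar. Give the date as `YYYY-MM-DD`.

Both dates share Julian Day Number 2452735; in the Gregorian calendar that is 5 April 2003 CE.

2003-04-05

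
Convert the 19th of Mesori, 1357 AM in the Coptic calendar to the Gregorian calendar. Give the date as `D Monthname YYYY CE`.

22 August 1641 CE

Julian Day Number of the source date = 2320657.
Converting JDN 2320657 to the Gregorian calendar gives 22 August 1641 CE.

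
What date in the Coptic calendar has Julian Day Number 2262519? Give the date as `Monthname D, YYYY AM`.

Paoni 16, 1198 AM

JDN 2262519 is 19 June 1482 in the proleptic Gregorian calendar.
In the Coptic calendar that day is Paoni 16, 1198 AM.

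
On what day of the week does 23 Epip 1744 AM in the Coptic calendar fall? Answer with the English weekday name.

In the Gregorian calendar this is 30 July 2028 (JDN 2461983).
Since JDN mod 7 = 6 (0 = Monday), the day is Sunday.

Sunday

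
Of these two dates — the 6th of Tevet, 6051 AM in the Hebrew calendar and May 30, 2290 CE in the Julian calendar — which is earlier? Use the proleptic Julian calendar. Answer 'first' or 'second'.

First date → JDN 2557837; second date → JDN 2557630.
JDN 2557630 < JDN 2557837, so the second date is earlier.

second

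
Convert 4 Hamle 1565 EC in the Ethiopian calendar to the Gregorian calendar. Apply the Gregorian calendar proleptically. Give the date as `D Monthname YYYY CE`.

8 July 1573 CE

Both dates share Julian Day Number 2295775; in the Gregorian calendar that is 8 July 1573 CE.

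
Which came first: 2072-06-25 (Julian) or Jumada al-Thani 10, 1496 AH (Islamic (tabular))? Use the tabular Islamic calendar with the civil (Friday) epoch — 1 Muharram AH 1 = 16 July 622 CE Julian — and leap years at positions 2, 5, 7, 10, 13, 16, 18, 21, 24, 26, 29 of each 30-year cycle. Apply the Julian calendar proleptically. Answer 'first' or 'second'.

First date → JDN 2478032; second date → JDN 2478375.
JDN 2478032 < JDN 2478375, so the first date is earlier.

first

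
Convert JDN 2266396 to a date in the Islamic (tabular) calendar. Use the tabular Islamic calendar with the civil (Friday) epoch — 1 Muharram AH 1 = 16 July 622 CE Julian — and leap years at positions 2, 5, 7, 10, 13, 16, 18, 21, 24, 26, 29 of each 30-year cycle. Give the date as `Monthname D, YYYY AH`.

The proleptic Gregorian equivalent of JDN 2266396 is 29 January 1493.
In the tabular Islamic calendar that day is Rabi' al-Thani 1, 898 AH.

Rabi' al-Thani 1, 898 AH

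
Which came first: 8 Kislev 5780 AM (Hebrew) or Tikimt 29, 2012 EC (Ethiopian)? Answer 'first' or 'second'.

Converting both to JDN: 2458824 vs 2458797; the smaller is the second.

second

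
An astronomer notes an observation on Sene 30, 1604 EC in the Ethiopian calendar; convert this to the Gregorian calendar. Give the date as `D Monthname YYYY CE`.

Both dates share Julian Day Number 2310016; in the Gregorian calendar that is 4 July 1612 CE.

4 July 1612 CE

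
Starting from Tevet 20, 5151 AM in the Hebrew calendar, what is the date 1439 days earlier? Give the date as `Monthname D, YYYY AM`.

JDN of Tevet 20, 5151 AM = 2229117.
2229117 − 1439 = 2227678.
JDN 2227678 in the Hebrew calendar is Shevat 29, 5147 AM.

Shevat 29, 5147 AM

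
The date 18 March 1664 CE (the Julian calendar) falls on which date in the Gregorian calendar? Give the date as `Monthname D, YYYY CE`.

March 28, 1664 CE

For dates in this range the Gregorian date is 10 days ahead of the Julian.
18 March 1664 Julian + 10 days → 28 March 1664 Gregorian.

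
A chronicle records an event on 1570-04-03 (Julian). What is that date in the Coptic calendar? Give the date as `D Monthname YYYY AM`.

8 Parmouti 1286 AM

The source date corresponds to 13 April 1570 in the proleptic Gregorian calendar (JDN 2294593).
That day falls on 8 Parmouti 1286 AM in the Coptic calendar.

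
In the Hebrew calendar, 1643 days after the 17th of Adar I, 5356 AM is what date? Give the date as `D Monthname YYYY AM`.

6 Elul 5360 AM

The starting date is JDN 2304033; 2304033 + 1643 = 2305676.
JDN 2305676 corresponds to 6 Elul 5360 AM.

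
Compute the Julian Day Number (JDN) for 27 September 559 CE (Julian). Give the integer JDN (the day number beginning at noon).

1925502

Equivalently 29 September 559 (proleptic Gregorian).
JDN 2400001 is 17 November 1858 CE (Gregorian), MJD 0; the target day is −474499 days from there, so JDN = 1925502.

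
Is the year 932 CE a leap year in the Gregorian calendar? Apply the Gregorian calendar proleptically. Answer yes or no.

932 is divisible by 4 and not by 100, so it is a leap year.

yes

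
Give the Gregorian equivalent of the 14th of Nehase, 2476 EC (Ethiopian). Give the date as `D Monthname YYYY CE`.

Both dates share Julian Day Number 2628558; in the Gregorian calendar that is 23 August 2484 CE.

23 August 2484 CE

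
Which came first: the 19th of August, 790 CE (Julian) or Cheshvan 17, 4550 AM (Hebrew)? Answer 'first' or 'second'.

The two dates have Julian Day Numbers 2009836 and 2009553 respectively.
Since 2009553 < 2009836, the second date comes first.

second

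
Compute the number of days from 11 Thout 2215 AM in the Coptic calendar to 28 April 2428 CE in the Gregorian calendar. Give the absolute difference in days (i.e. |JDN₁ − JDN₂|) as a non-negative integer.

25716

First date → JDN 2633703; second date → JDN 2607987.
The interval is |2633703 − 2607987| = 25716 days.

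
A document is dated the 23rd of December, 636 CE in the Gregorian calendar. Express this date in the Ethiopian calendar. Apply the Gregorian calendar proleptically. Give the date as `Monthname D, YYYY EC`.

Tahsas 24, 629 EC

Julian Day Number of the source date = 1953711.
Converting JDN 1953711 to the Ethiopian calendar gives 24 Tahsas 629 EC.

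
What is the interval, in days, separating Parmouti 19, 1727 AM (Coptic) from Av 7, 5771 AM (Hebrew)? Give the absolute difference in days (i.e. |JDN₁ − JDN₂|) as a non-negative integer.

First date → JDN 2455679; second date → JDN 2455781.
The interval is |2455679 − 2455781| = 102 days.

102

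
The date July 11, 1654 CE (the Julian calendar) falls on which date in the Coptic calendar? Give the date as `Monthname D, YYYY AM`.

Epip 17, 1370 AM

Julian Day Number of the source date = 2325373.
Converting JDN 2325373 to the Coptic calendar gives 17 Epip 1370 AM.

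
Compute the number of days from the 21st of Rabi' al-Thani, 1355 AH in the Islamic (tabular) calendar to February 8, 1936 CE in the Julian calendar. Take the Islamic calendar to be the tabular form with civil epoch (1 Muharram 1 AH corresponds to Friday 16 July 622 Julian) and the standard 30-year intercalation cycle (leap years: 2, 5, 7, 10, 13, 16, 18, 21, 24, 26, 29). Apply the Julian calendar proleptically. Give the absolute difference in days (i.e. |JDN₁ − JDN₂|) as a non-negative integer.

First date → JDN 2428361; second date → JDN 2428220.
The interval is |2428361 − 2428220| = 141 days.

141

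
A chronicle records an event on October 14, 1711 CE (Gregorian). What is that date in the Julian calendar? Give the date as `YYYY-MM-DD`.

1711-10-03

For dates in this range the Gregorian date is 11 days ahead of the Julian.
14 October 1711 Gregorian − 11 days → 3 October 1711 Julian.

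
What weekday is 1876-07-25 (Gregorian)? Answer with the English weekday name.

Tuesday

JDN 2406461 mod 7 = 1, and JDN 0 was a Monday, so this is a Tuesday.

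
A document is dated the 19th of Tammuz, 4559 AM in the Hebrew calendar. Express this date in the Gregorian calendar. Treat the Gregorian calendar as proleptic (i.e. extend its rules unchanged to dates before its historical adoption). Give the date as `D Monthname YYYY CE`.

Julian Day Number of the source date = 2013070.
Converting JDN 2013070 to the Gregorian calendar gives 1 July 799 CE.

1 July 799 CE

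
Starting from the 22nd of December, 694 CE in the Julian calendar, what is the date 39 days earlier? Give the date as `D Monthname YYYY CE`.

Counting 39 days back from JDN 1974897 reaches JDN 1974858, which is 13 November 694 CE.

13 November 694 CE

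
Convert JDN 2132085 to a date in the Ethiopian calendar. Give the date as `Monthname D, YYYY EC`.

JDN 2132085 is 8 May 1125 in the proleptic Gregorian calendar.
In the Ethiopian calendar that day is Ginbot 6, 1117 EC.

Ginbot 6, 1117 EC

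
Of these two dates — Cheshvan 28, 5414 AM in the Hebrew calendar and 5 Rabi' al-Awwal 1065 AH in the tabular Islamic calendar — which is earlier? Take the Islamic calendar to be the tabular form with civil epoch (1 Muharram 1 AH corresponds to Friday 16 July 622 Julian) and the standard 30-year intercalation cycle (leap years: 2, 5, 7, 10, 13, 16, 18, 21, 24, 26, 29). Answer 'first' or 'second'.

first

The two dates have Julian Day Numbers 2325128 and 2325549 respectively.
Since 2325128 < 2325549, the first date comes first.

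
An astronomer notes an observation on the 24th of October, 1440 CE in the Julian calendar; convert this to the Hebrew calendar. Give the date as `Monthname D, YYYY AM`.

The source date corresponds to 2 November 1440 in the proleptic Gregorian calendar (JDN 2247315).
That day falls on 27 Cheshvan 5201 AM in the Hebrew calendar.

Cheshvan 27, 5201 AM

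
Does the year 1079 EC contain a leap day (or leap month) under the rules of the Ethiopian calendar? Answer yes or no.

1079 mod 4 = 3; in the Ethiopian calendar a year is leap when year mod 4 = 3, so it is a leap year.

yes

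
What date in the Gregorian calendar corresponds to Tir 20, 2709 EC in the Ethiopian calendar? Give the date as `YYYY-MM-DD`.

Julian Day Number of the source date = 2713457.
Converting JDN 2713457 to the Gregorian calendar gives 3 February 2717 CE.

2717-02-03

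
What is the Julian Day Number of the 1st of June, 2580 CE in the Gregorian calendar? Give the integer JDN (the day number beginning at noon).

JDN 2400001 is 17 November 1858 CE (Gregorian), MJD 0; the target day is +263537 days from there, so JDN = 2663538.

2663538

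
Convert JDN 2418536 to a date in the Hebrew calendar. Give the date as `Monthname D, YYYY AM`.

Av 30, 5669 AM

JDN 2418536 is 17 August 1909 in the Gregorian calendar.
In the Hebrew calendar that day is Av 30, 5669 AM.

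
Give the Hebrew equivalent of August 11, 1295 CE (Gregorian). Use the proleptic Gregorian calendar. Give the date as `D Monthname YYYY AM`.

21 Av 5055 AM

Both dates share Julian Day Number 2194272; in the Hebrew calendar that is 21 Av 5055 AM.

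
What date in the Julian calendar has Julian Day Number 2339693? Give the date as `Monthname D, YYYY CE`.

September 24, 1693 CE

JDN 2339693 is 4 October 1693 in the Gregorian calendar.
In the Julian calendar that day is September 24, 1693 CE.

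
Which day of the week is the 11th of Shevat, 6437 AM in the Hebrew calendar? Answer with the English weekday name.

Equivalently 6 February 2677 Gregorian, JDN 2698851.
2698851 ≡ 1 (mod 7); counting from Monday = 0 gives Tuesday.

Tuesday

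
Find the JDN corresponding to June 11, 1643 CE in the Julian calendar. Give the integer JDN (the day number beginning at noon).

In the Gregorian calendar the same day is 21 June 1643.
JDN 2451545 is 1 January 2000 CE (Gregorian); the target day is −130220 days from there, so JDN = 2321325.

2321325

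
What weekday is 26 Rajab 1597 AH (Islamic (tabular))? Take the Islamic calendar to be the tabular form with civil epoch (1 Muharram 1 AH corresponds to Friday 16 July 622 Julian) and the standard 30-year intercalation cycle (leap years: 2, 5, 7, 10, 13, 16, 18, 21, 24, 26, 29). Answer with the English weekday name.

Equivalently 29 July 2171 Gregorian, JDN 2514211.
JDN 2514211 mod 7 = 0, and JDN 0 was a Monday, so this is a Monday.

Monday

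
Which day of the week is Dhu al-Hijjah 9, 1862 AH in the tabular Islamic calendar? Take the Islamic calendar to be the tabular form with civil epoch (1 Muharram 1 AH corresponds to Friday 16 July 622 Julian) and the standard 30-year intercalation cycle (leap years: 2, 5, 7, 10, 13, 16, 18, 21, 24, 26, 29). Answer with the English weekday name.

Monday

This is JDN 2608249 (15 January 2429 Gregorian).
Since JDN mod 7 = 0 (0 = Monday), the day is Monday.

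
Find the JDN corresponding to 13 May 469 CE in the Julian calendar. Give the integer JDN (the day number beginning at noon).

1892493

In the proleptic Gregorian calendar the same day is 14 May 469.
JDN 2400001 is 17 November 1858 CE (Gregorian), MJD 0; the target day is −507508 days from there, so JDN = 1892493.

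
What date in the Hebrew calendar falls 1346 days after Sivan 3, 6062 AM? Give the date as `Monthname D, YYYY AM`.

Shevat 21, 6066 AM

The starting date is JDN 2561999; 2561999 + 1346 = 2563345.
JDN 2563345 corresponds to Shevat 21, 6066 AM.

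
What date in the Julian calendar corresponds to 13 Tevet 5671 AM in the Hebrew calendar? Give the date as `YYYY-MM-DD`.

1910-12-31

The source date corresponds to 13 January 1911 in the Gregorian calendar (JDN 2419050).
That day falls on 31 December 1910 CE in the Julian calendar.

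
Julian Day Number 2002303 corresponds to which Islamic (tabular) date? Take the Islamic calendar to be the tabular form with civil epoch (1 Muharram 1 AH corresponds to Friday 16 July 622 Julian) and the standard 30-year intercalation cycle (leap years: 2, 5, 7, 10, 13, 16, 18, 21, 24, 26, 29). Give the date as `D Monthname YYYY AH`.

JDN 2002303 is 7 January 770 in the proleptic Gregorian calendar.
In the tabular Islamic calendar that day is 30 Dhu al-Hijjah 152 AH.

30 Dhu al-Hijjah 152 AH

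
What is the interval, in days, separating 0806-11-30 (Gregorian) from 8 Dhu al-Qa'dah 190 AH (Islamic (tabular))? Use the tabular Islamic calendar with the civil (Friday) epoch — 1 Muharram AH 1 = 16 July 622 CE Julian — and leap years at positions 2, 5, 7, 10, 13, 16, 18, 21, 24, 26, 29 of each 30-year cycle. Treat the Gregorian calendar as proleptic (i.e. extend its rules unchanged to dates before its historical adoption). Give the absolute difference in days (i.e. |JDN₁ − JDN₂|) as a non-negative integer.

First date → JDN 2015779; second date → JDN 2015717.
The interval is |2015779 − 2015717| = 62 days.

62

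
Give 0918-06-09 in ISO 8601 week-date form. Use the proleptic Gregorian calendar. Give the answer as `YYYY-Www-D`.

The weekday is Thursday (ISO weekday 4).
That Thursday belongs to ISO week 23 of ISO year 918.

0918-W23-4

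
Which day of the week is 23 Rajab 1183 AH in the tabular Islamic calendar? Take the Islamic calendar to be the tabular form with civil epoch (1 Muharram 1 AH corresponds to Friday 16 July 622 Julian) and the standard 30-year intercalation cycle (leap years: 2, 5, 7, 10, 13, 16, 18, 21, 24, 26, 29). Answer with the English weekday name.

Equivalently 22 November 1769 Gregorian, JDN 2367500.
2367500 ≡ 2 (mod 7); counting from Monday = 0 gives Wednesday.

Wednesday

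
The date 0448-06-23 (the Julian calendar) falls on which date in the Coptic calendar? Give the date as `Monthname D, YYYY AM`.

Both dates share Julian Day Number 1884864; in the Coptic calendar that is 29 Paoni 164 AM.

Paoni 29, 164 AM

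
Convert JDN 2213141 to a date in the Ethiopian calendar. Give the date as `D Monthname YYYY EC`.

The proleptic Gregorian equivalent of JDN 2213141 is 10 April 1347.
In the Ethiopian calendar that day is 7 Miyazya 1339 EC.

7 Miyazya 1339 EC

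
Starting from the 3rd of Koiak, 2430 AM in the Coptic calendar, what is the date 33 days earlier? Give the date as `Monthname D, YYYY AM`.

The starting date is JDN 2712314; 2712314 − 33 = 2712281.
JDN 2712281 corresponds to Paopi 30, 2430 AM.

Paopi 30, 2430 AM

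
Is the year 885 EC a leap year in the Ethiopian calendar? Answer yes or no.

no

885 mod 4 = 1; in the Ethiopian calendar a year is leap when year mod 4 = 3, so it is a common year.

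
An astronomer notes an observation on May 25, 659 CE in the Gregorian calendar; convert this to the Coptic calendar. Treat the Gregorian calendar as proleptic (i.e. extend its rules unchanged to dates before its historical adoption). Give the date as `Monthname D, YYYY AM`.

Both dates share Julian Day Number 1961899; in the Coptic calendar that is 27 Pashons 375 AM.

Pashons 27, 375 AM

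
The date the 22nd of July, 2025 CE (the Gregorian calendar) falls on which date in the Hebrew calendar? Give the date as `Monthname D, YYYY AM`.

Tammuz 26, 5785 AM

Both dates share Julian Day Number 2460879; in the Hebrew calendar that is 26 Tammuz 5785 AM.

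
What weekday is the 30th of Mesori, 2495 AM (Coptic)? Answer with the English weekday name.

Tuesday

In the Gregorian calendar this is 11 September 2779 (JDN 2736322).
2736322 ≡ 1 (mod 7); counting from Monday = 0 gives Tuesday.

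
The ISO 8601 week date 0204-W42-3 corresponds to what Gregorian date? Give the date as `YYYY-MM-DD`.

0204-10-17

ISO week 1 of 204 is the week containing the first Thursday of 204.
Week 42, day 3 (Wednesday) lands on 0204-10-17.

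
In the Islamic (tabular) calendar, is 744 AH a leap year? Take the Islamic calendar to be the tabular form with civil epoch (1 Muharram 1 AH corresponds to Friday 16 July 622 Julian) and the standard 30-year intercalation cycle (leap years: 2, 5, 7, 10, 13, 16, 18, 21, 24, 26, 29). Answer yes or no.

Year 744 AH is year 24 of its 30-year cycle; leap positions are 2, 5, 7, 10, 13, 16, 18, 21, 24, 26, 29, so it is a leap year (355 days).

yes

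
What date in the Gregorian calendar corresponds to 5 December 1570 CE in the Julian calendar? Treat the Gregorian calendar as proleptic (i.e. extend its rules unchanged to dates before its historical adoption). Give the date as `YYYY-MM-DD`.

1570-12-15

For dates in this range the Gregorian date is 10 days ahead of the Julian.
5 December 1570 Julian + 10 days → 15 December 1570 Gregorian.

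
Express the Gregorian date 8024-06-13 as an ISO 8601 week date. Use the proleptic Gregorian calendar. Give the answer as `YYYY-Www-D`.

8024-W24-4

The weekday is Thursday (ISO weekday 4).
That Thursday belongs to ISO week 24 of ISO year 8024.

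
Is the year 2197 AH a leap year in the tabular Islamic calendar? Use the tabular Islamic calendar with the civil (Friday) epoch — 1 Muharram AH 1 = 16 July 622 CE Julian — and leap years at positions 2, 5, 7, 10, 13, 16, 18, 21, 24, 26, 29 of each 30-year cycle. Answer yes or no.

Year 2197 AH is year 7 of its 30-year cycle; leap positions are 2, 5, 7, 10, 13, 16, 18, 21, 24, 26, 29, so it is a leap year (355 days).

yes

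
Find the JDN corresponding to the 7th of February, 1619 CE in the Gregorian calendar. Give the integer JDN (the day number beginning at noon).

2312425

JDN 2299161 is 15 October 1582 CE (Gregorian); the target day is +13264 days from there, so JDN = 2312425.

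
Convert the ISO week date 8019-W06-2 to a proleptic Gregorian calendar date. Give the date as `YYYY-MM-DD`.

ISO week 1 of 8019 is the week containing the first Thursday of 8019.
Week 6, day 2 (Tuesday) lands on 8019-02-05.

8019-02-05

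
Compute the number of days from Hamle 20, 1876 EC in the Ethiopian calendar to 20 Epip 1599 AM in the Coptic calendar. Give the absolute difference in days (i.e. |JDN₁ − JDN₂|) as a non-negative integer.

First date → JDN 2409384; second date → JDN 2409018.
The interval is |2409384 − 2409018| = 366 days.

366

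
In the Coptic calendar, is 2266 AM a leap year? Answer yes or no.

no

2266 mod 4 = 2; in the Coptic calendar a year is leap when year mod 4 = 3, so it is a common year.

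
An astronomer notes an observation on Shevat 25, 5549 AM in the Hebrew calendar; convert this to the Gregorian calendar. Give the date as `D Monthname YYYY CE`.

21 February 1789 CE

Julian Day Number of the source date = 2374531.
Converting JDN 2374531 to the Gregorian calendar gives 21 February 1789 CE.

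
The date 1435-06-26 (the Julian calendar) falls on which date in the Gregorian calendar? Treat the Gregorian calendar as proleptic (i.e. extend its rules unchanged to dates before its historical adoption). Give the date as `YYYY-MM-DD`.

1435-07-05

At this point the Julian calendar is 9 days behind the Gregorian.
26 June 1435 Julian + 9 days → 5 July 1435 Gregorian.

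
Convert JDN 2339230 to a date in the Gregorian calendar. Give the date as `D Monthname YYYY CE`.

28 June 1692 CE

JDN 2451545 is 1 Jan 2000; 2339230 is −112315 days from there.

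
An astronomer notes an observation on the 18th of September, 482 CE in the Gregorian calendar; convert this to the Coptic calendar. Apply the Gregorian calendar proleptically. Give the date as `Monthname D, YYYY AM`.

Julian Day Number of the source date = 1897368.
Converting JDN 1897368 to the Coptic calendar gives 20 Thout 199 AM.

Thout 20, 199 AM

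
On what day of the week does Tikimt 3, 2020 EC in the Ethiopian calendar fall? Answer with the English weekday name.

Thursday

This is JDN 2461693 (14 October 2027 Gregorian).
JDN 2461693 mod 7 = 3, and JDN 0 was a Monday, so this is a Thursday.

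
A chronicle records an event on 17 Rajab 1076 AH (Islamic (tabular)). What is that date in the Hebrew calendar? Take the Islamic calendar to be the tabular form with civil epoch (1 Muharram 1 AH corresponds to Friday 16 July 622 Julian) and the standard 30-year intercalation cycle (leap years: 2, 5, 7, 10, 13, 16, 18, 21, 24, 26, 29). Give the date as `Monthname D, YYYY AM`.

Shevat 17, 5426 AM

Julian Day Number of the source date = 2329577.
Converting JDN 2329577 to the Hebrew calendar gives 17 Shevat 5426 AM.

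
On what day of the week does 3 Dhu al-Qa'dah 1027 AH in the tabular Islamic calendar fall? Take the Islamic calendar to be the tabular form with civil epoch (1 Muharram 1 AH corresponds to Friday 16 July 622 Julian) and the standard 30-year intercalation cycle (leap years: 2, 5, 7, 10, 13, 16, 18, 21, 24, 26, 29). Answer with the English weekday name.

In the Gregorian calendar this is 22 October 1618 (JDN 2312317).
2312317 ≡ 0 (mod 7); counting from Monday = 0 gives Monday.

Monday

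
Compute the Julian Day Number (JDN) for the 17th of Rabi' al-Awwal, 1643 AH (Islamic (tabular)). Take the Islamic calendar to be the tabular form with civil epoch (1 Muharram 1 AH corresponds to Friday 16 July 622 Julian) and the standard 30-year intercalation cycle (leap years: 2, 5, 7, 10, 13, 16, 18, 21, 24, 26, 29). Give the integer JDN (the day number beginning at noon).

Equivalently 10 November 2215 (Gregorian).
JDN 2451545 is 1 January 2000 CE (Gregorian); the target day is +78840 days from there, so JDN = 2530385.

2530385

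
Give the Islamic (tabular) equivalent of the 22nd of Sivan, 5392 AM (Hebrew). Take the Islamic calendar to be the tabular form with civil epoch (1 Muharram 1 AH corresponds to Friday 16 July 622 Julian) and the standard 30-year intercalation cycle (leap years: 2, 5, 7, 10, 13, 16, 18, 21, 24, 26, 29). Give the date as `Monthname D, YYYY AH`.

Dhu al-Qa'dah 23, 1041 AH

Julian Day Number of the source date = 2317298.
Converting JDN 2317298 to the tabular Islamic calendar gives 23 Dhu al-Qa'dah 1041 AH.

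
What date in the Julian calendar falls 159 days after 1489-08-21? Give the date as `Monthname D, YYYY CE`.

January 27, 1490 CE

JDN of 1489-08-21 = 2265148.
2265148 + 159 = 2265307.
JDN 2265307 in the Julian calendar is January 27, 1490 CE.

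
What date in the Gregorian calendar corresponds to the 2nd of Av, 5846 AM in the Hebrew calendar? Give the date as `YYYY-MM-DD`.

Both dates share Julian Day Number 2483150; in the Gregorian calendar that is 13 July 2086 CE.

2086-07-13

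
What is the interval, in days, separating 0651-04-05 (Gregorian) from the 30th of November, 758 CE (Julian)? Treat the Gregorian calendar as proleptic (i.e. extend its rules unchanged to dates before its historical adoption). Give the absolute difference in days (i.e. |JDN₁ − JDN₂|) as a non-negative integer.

39324

JDN of the first date = 1958927.
JDN of the second date = 1998251.
|1998251 − 1958927| = 39324.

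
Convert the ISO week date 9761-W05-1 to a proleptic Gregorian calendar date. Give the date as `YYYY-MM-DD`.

9761-01-26

ISO week 1 of 9761 is the week containing the first Thursday of 9761.
Week 5, day 1 (Monday) lands on 9761-01-26.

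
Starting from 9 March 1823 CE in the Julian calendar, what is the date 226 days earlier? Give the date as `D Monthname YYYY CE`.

The starting date is JDN 2386976; 2386976 − 226 = 2386750.
JDN 2386750 corresponds to 26 July 1822 CE.

26 July 1822 CE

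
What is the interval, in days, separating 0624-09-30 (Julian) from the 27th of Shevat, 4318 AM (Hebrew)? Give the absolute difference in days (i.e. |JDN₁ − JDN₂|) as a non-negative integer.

First date → JDN 1949247; second date → JDN 1924900.
The interval is |1949247 − 1924900| = 24347 days.

24347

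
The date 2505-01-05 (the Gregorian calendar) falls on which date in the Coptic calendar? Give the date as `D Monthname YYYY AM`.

23 Koiak 2221 AM

Both dates share Julian Day Number 2635997; in the Coptic calendar that is 23 Koiak 2221 AM.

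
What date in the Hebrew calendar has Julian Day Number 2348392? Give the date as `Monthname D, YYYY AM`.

Av 22, 5477 AM

JDN 2348392 is 30 July 1717 in the Gregorian calendar.
In the Hebrew calendar that day is Av 22, 5477 AM.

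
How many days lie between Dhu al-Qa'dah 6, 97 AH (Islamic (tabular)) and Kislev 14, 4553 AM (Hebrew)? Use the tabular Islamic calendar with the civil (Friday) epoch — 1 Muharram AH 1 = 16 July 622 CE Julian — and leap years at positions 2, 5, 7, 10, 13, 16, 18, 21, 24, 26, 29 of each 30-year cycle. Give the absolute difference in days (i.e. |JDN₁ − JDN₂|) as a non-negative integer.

First date → JDN 1982759; second date → JDN 2010674.
The interval is |1982759 − 2010674| = 27915 days.

27915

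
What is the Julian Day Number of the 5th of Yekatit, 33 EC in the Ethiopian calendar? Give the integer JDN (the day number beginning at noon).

1736063

Equivalently 28 January 41 (proleptic Gregorian).
JDN 2400001 is 17 November 1858 CE (Gregorian), MJD 0; the target day is −663938 days from there, so JDN = 1736063.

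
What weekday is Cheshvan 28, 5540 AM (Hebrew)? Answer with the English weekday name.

This is JDN 2371137 (7 November 1779 Gregorian).
2371137 ≡ 6 (mod 7); counting from Monday = 0 gives Sunday.

Sunday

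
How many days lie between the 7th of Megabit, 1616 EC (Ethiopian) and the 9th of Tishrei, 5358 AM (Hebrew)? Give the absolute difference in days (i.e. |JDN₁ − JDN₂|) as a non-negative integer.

First date → JDN 2314286; second date → JDN 2304616.
The interval is |2314286 − 2304616| = 9670 days.

9670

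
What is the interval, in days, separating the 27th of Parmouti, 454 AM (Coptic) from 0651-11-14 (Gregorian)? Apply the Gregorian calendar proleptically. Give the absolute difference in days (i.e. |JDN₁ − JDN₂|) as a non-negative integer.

JDN of the first date = 1990724.
JDN of the second date = 1959150.
|1959150 − 1990724| = 31574.

31574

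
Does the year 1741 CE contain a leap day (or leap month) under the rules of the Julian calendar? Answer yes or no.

no

1741 mod 4 = 1, so it is a common year in the Julian calendar.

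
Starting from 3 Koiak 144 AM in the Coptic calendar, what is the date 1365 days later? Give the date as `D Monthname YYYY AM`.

JDN of 3 Koiak 144 AM = 1877353.
1877353 + 1365 = 1878718.
JDN 1878718 in the Coptic calendar is 3 Pi Kogi Enavot 147 AM.

3 Pi Kogi Enavot 147 AM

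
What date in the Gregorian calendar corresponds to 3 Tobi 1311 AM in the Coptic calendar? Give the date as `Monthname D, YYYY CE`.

Both dates share Julian Day Number 2303629; in the Gregorian calendar that is 8 January 1595 CE.

January 8, 1595 CE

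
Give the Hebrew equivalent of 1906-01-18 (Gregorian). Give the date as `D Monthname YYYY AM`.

Both dates share Julian Day Number 2417229; in the Hebrew calendar that is 21 Tevet 5666 AM.

21 Tevet 5666 AM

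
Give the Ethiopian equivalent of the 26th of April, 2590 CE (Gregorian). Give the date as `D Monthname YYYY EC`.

14 Miyazya 2582 EC

Both dates share Julian Day Number 2667154; in the Ethiopian calendar that is 14 Miyazya 2582 EC.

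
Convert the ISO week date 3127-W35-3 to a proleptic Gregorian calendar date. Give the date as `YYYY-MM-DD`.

ISO week 1 of 3127 is the week containing the first Thursday of 3127.
Week 35, day 3 (Wednesday) lands on 3127-08-31.

3127-08-31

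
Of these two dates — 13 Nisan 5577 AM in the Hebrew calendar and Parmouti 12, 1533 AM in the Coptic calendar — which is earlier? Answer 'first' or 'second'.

First date → JDN 2384794; second date → JDN 2384814.
JDN 2384794 < JDN 2384814, so the first date is earlier.

first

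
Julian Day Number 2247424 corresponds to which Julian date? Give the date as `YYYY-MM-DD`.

1441-02-10

The proleptic Gregorian equivalent of JDN 2247424 is 19 February 1441.
In the Julian calendar that day is 1441-02-10.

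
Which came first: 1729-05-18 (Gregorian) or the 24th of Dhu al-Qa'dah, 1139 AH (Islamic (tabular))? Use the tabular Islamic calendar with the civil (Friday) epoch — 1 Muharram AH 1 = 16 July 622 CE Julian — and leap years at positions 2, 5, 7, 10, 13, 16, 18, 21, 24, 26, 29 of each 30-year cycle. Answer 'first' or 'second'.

second

Converting both to JDN: 2352702 vs 2352027; the smaller is the second.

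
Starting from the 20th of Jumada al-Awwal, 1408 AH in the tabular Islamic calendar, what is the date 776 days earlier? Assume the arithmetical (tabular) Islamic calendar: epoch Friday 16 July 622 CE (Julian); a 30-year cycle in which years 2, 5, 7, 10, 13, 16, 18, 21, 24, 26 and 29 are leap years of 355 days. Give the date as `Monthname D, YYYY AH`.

Rabi' al-Awwal 12, 1406 AH

Counting 776 days back from JDN 2447171 reaches JDN 2446395, which is Rabi' al-Awwal 12, 1406 AH.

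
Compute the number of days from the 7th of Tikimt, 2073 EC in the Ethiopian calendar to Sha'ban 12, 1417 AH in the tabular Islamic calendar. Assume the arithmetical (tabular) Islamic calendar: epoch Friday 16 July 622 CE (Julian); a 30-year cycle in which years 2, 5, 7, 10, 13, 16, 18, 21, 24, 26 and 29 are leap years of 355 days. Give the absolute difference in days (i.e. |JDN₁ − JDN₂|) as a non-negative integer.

JDN of the first date = 2481055.
JDN of the second date = 2450441.
|2450441 − 2481055| = 30614.

30614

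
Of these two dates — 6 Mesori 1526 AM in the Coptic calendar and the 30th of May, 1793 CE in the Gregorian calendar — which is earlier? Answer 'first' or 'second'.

The two dates have Julian Day Numbers 2382371 and 2376090 respectively.
Since 2376090 < 2382371, the second date comes first.

second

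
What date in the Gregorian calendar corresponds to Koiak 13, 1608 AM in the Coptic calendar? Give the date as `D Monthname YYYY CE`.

22 December 1891 CE

Both dates share Julian Day Number 2412089; in the Gregorian calendar that is 22 December 1891 CE.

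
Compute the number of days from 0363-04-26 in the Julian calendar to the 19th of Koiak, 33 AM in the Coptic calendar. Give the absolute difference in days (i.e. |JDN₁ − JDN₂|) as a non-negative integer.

16933

First date → JDN 1853759; second date → JDN 1836826.
The interval is |1853759 − 1836826| = 16933 days.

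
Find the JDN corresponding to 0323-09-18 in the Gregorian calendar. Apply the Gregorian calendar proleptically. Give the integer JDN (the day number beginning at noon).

1839293

JDN 2451545 is 1 January 2000 CE (Gregorian); the target day is −612252 days from there, so JDN = 1839293.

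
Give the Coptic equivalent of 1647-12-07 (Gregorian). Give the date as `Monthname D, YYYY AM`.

Hathor 30, 1364 AM

Julian Day Number of the source date = 2322955.
Converting JDN 2322955 to the Coptic calendar gives 30 Hathor 1364 AM.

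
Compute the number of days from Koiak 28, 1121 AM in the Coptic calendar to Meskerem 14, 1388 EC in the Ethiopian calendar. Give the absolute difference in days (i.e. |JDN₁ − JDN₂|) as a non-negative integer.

JDN of the first date = 2234227.
JDN of the second date = 2230836.
|2230836 − 2234227| = 3391.

3391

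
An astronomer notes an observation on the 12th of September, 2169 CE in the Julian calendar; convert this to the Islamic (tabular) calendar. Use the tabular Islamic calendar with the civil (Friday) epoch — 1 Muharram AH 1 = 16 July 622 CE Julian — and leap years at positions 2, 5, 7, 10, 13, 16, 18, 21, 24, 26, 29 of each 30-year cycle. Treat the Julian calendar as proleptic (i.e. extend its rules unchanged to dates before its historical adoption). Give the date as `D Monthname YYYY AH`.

Julian Day Number of the source date = 2513540.
Converting JDN 2513540 to the tabular Islamic calendar gives 5 Ramadan 1595 AH.

5 Ramadan 1595 AH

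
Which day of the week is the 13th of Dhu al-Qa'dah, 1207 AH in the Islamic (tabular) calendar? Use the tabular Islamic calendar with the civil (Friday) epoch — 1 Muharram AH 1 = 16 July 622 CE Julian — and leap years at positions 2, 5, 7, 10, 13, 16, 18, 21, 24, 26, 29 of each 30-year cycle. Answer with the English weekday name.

Equivalently 22 June 1793 Gregorian, JDN 2376113.
Since JDN mod 7 = 5 (0 = Monday), the day is Saturday.

Saturday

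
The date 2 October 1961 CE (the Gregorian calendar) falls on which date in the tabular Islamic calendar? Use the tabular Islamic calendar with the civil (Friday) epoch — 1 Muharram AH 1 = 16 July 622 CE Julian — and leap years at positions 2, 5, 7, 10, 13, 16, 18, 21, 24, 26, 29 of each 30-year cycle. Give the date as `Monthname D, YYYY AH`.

Both dates share Julian Day Number 2437575; in the tabular Islamic calendar that is 21 Rabi' al-Thani 1381 AH.

Rabi' al-Thani 21, 1381 AH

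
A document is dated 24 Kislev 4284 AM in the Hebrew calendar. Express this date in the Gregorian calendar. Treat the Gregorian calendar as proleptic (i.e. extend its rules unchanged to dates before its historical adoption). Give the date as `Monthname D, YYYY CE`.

Both dates share Julian Day Number 1912434; in the Gregorian calendar that is 19 December 523 CE.

December 19, 523 CE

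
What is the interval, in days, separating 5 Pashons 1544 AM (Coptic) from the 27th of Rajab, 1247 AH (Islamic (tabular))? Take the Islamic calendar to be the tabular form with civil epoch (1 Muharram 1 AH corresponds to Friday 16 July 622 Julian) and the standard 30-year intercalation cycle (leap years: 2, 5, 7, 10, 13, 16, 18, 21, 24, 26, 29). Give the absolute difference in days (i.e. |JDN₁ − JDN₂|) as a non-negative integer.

1329

JDN of the first date = 2388855.
JDN of the second date = 2390184.
|2390184 − 2388855| = 1329.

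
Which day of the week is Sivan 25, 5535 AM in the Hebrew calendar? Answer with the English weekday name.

Friday

In the Gregorian calendar this is 23 June 1775 (JDN 2369539).
2369539 ≡ 4 (mod 7); counting from Monday = 0 gives Friday.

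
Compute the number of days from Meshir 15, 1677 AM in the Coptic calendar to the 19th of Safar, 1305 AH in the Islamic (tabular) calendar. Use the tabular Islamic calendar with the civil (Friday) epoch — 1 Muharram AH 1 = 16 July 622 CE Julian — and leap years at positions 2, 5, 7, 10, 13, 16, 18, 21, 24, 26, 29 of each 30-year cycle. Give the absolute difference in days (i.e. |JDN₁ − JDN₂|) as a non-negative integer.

26771

First date → JDN 2437353; second date → JDN 2410582.
The interval is |2437353 − 2410582| = 26771 days.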